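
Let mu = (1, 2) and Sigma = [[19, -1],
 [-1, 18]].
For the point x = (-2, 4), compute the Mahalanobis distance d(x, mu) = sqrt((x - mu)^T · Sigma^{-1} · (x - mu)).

Step 1 — centre the observation: (x - mu) = (-3, 2).

Step 2 — invert Sigma. det(Sigma) = 19·18 - (-1)² = 341.
  Sigma^{-1} = (1/det) · [[d, -b], [-b, a]] = [[0.0528, 0.0029],
 [0.0029, 0.0557]].

Step 3 — form the quadratic (x - mu)^T · Sigma^{-1} · (x - mu):
  Sigma^{-1} · (x - mu) = (-0.1525, 0.1026).
  (x - mu)^T · [Sigma^{-1} · (x - mu)] = (-3)·(-0.1525) + (2)·(0.1026) = 0.6628.

Step 4 — take square root: d = √(0.6628) ≈ 0.8141.

d(x, mu) = √(0.6628) ≈ 0.8141


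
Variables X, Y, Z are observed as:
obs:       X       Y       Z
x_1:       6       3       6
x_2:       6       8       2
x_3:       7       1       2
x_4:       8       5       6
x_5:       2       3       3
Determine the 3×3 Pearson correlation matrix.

Step 1 — column means:
  mean(X) = (6 + 6 + 7 + 8 + 2) / 5 = 29/5 = 5.8
  mean(Y) = (3 + 8 + 1 + 5 + 3) / 5 = 20/5 = 4
  mean(Z) = (6 + 2 + 2 + 6 + 3) / 5 = 19/5 = 3.8

Step 2 — sample variances and covariances s[i,j] = (1/(n-1)) · Σ_k (x_{k,i} - mean_i) · (x_{k,j} - mean_j), with n-1 = 4:
  s[X,X] = ((0.2)·(0.2) + (0.2)·(0.2) + (1.2)·(1.2) + (2.2)·(2.2) + (-3.8)·(-3.8)) / 4 = 20.8/4 = 5.2
  s[X,Y] = ((0.2)·(-1) + (0.2)·(4) + (1.2)·(-3) + (2.2)·(1) + (-3.8)·(-1)) / 4 = 3/4 = 0.75
  s[X,Z] = ((0.2)·(2.2) + (0.2)·(-1.8) + (1.2)·(-1.8) + (2.2)·(2.2) + (-3.8)·(-0.8)) / 4 = 5.8/4 = 1.45
  s[Y,Y] = ((-1)·(-1) + (4)·(4) + (-3)·(-3) + (1)·(1) + (-1)·(-1)) / 4 = 28/4 = 7
  s[Y,Z] = ((-1)·(2.2) + (4)·(-1.8) + (-3)·(-1.8) + (1)·(2.2) + (-1)·(-0.8)) / 4 = -1/4 = -0.25
  s[Z,Z] = ((2.2)·(2.2) + (-1.8)·(-1.8) + (-1.8)·(-1.8) + (2.2)·(2.2) + (-0.8)·(-0.8)) / 4 = 16.8/4 = 4.2
  Sample standard deviations s_i = √(s[i,i]):
  s(X) = √(5.2) = 2.2804
  s(Y) = √(7) = 2.6458
  s(Z) = √(4.2) = 2.0494

Step 3 — r_{ij} = s_{ij} / (s_i · s_j):
  r[X,X] = 1 (diagonal).
  r[X,Y] = 0.75 / (2.2804 · 2.6458) = 0.75 / 6.0332 = 0.1243
  r[X,Z] = 1.45 / (2.2804 · 2.0494) = 1.45 / 4.6733 = 0.3103
  r[Y,Y] = 1 (diagonal).
  r[Y,Z] = -0.25 / (2.6458 · 2.0494) = -0.25 / 5.4222 = -0.0461
  r[Z,Z] = 1 (diagonal).

R is symmetric with unit diagonal. Assembling:

R = [[1, 0.1243, 0.3103],
 [0.1243, 1, -0.0461],
 [0.3103, -0.0461, 1]]


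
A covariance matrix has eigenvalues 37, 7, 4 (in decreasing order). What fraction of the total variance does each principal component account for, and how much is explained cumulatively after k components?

Step 1 — total variance = trace(Sigma) = Σ λ_i = 37 + 7 + 4 = 48.

Step 2 — fraction explained by component i = λ_i / Σ λ:
  PC1: 37/48 = 0.7708
  PC2: 7/48 = 0.1458
  PC3: 4/48 = 0.0833

Step 3 — cumulative fraction after k components = (λ_1 + ... + λ_k) / Σ λ:
  k = 1: 37/48 = 0.7708
  k = 2: (37 + 7)/48 = 44/48 = 0.9167
  k = 3: (37 + 7 + 4)/48 = 48/48 = 1

Summary (fraction, with percent):

explained: PC1 0.7708 (77.08%), PC2 0.1458 (14.58%), PC3 0.0833 (8.33%);  cumulative: 0.7708, 0.9167, 1


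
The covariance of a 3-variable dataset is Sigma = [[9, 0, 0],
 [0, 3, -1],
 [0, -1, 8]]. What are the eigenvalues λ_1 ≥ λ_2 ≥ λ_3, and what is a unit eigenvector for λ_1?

Step 1 — characteristic polynomial p(λ) = det(λI - Sigma) = λ³ - tr·λ² + c_1·λ - det, where tr = trace, c_1 = sum of the principal 2×2 minors, det = det(Sigma):
  tr = 9 + 3 + 8 = 20,
  c_1 = (9·3 - (0)²) + (9·8 - (0)²) + (3·8 - (-1)²) = 27 + 72 + 23 = 122,
  det = 9·(3·8 - (-1)²) - (0)·((0)·8 - (-1)·(0)) + (0)·((0)·(-1) - 3·(0)) = 9·(23) - (0)·(0) + (0)·(0) = 207.
  So p(λ) = λ³ - 20λ² + 122λ - 207.
Step 2 — look for an integer root (rational root theorem: any rational root is an integer divisor of 207). Testing λ = 9:
  p(9) = 729 - 1620 + 1098 - 207 = 0  ✓
  Dividing out (λ - 9): p(λ) = (λ - 9)(λ² - 11λ + 23).
Step 3 — remaining eigenvalues from the quadratic λ² - 11λ + 23 = 0:
  Δ = 11² - 4·23 = 121 - 92 = 29,  λ = (11 ± √29)/2 = (11 ± 5.3852)/2 ≈ 8.1926 or 2.8074.
  Sorted: λ_1 = 9,  λ_2 = 8.1926,  λ_3 = 2.8074  (check: sum = 20 = tr ✓).

Step 4 — unit eigenvector for λ_1 = 9: v spans the null space of (Sigma - λ_1 I), whose rows are
  r_1 = (0, 0, 0),  r_2 = (0, -6, -1),  r_3 = (0, -1, -1).
  v is orthogonal to every row, so take v ∝ r_2 × r_3 = ((-6)·(-1) - (-1)·(-1), (-1)·(0) - (0)·(-1), (0)·(-1) - (-6)·(0)) = (5, 0, 0).
  Rescale (divide by 5): u = (1, 0, 0).
  ||u|| = √((1)² + (0)² + (0)²) = √(1) = 1,  v_1 = u/||u|| ≈ (1, 0, 0) (||v_1|| = 1).

λ_1 = 9,  λ_2 = 8.1926,  λ_3 = 2.8074;  v_1 ≈ (1, 0, 0)


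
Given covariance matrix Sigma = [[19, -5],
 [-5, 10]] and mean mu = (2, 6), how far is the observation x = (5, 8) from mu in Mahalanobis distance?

Step 1 — centre the observation: (x - mu) = (3, 2).

Step 2 — invert Sigma. det(Sigma) = 19·10 - (-5)² = 165.
  Sigma^{-1} = (1/det) · [[d, -b], [-b, a]] = [[0.0606, 0.0303],
 [0.0303, 0.1152]].

Step 3 — form the quadratic (x - mu)^T · Sigma^{-1} · (x - mu):
  Sigma^{-1} · (x - mu) = (0.2424, 0.3212).
  (x - mu)^T · [Sigma^{-1} · (x - mu)] = (3)·(0.2424) + (2)·(0.3212) = 1.3697.

Step 4 — take square root: d = √(1.3697) ≈ 1.1703.

d(x, mu) = √(1.3697) ≈ 1.1703


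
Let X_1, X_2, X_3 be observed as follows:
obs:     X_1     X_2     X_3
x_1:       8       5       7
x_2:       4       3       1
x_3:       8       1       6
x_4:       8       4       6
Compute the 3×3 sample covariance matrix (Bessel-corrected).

Step 1 — column means:
  mean(X_1) = (8 + 4 + 8 + 8) / 4 = 28/4 = 7
  mean(X_2) = (5 + 3 + 1 + 4) / 4 = 13/4 = 3.25
  mean(X_3) = (7 + 1 + 6 + 6) / 4 = 20/4 = 5

Step 2 — sample covariance S[i,j] = (1/(n-1)) · Σ_k (x_{k,i} - mean_i) · (x_{k,j} - mean_j), with n-1 = 3.
  S[X_1,X_1] = ((1)·(1) + (-3)·(-3) + (1)·(1) + (1)·(1)) / 3 = 12/3 = 4
  S[X_1,X_2] = ((1)·(1.75) + (-3)·(-0.25) + (1)·(-2.25) + (1)·(0.75)) / 3 = 1/3 = 0.3333
  S[X_1,X_3] = ((1)·(2) + (-3)·(-4) + (1)·(1) + (1)·(1)) / 3 = 16/3 = 5.3333
  S[X_2,X_2] = ((1.75)·(1.75) + (-0.25)·(-0.25) + (-2.25)·(-2.25) + (0.75)·(0.75)) / 3 = 8.75/3 = 2.9167
  S[X_2,X_3] = ((1.75)·(2) + (-0.25)·(-4) + (-2.25)·(1) + (0.75)·(1)) / 3 = 3/3 = 1
  S[X_3,X_3] = ((2)·(2) + (-4)·(-4) + (1)·(1) + (1)·(1)) / 3 = 22/3 = 7.3333

S is symmetric (S[j,i] = S[i,j]). Assembling:

S = [[4, 0.3333, 5.3333],
 [0.3333, 2.9167, 1],
 [5.3333, 1, 7.3333]]


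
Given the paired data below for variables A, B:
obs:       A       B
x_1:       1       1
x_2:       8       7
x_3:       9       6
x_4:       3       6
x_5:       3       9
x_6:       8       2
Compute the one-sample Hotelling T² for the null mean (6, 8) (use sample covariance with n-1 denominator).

Step 1 — sample mean vector:
  mean(A) = (1 + 8 + 9 + 3 + 3 + 8) / 6 = 32/6 = 5.3333
  mean(B) = (1 + 7 + 6 + 6 + 9 + 2) / 6 = 31/6 = 5.1667
  x̄ = (5.3333, 5.1667),  deviation x̄ - mu_0 = (5.3333, 5.1667) - (6, 8) = (-0.6667, -2.8333).

Step 2 — sample covariance matrix, S[i,j] = (1/(n-1)) · Σ_k (x_{k,i} - mean_i) · (x_{k,j} - mean_j), divisor n-1 = 5:
  S[A,A] = ((-4.3333)·(-4.3333) + (2.6667)·(2.6667) + (3.6667)·(3.6667) + (-2.3333)·(-2.3333) + (-2.3333)·(-2.3333) + (2.6667)·(2.6667)) / 5 = 57.3333/5 = 11.4667
  S[A,B] = ((-4.3333)·(-4.1667) + (2.6667)·(1.8333) + (3.6667)·(0.8333) + (-2.3333)·(0.8333) + (-2.3333)·(3.8333) + (2.6667)·(-3.1667)) / 5 = 6.6667/5 = 1.3333
  S[B,B] = ((-4.1667)·(-4.1667) + (1.8333)·(1.8333) + (0.8333)·(0.8333) + (0.8333)·(0.8333) + (3.8333)·(3.8333) + (-3.1667)·(-3.1667)) / 5 = 46.8333/5 = 9.3667
  S = [[11.4667, 1.3333],
 [1.3333, 9.3667]].

Step 3 — invert S. det(S) = 11.4667·9.3667 - (1.3333)² = 105.6267.
  S^{-1} = (1/det) · [[d, -b], [-b, a]] = [[0.0887, -0.0126],
 [-0.0126, 0.1086]].

Step 4 — quadratic form (x̄ - mu_0)^T · S^{-1} · (x̄ - mu_0):
  S^{-1} · (x̄ - mu_0) = (-0.0234, -0.2992),
  (x̄ - mu_0)^T · [...] = (-0.6667)·(-0.0234) + (-2.8333)·(-0.2992) = 0.8632.

Step 5 — scale by n: T² = 6 · 0.8632 = 5.1792.

T² ≈ 5.1792


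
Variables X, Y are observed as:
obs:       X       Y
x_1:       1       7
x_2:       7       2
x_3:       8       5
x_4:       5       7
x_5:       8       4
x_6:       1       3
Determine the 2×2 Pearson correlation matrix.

Step 1 — column means:
  mean(X) = (1 + 7 + 8 + 5 + 8 + 1) / 6 = 30/6 = 5
  mean(Y) = (7 + 2 + 5 + 7 + 4 + 3) / 6 = 28/6 = 4.6667

Step 2 — sample variances and covariances s[i,j] = (1/(n-1)) · Σ_k (x_{k,i} - mean_i) · (x_{k,j} - mean_j), with n-1 = 5:
  s[X,X] = ((-4)·(-4) + (2)·(2) + (3)·(3) + (0)·(0) + (3)·(3) + (-4)·(-4)) / 5 = 54/5 = 10.8
  s[X,Y] = ((-4)·(2.3333) + (2)·(-2.6667) + (3)·(0.3333) + (0)·(2.3333) + (3)·(-0.6667) + (-4)·(-1.6667)) / 5 = -9/5 = -1.8
  s[Y,Y] = ((2.3333)·(2.3333) + (-2.6667)·(-2.6667) + (0.3333)·(0.3333) + (2.3333)·(2.3333) + (-0.6667)·(-0.6667) + (-1.6667)·(-1.6667)) / 5 = 21.3333/5 = 4.2667
  Sample standard deviations s_i = √(s[i,i]):
  s(X) = √(10.8) = 3.2863
  s(Y) = √(4.2667) = 2.0656

Step 3 — r_{ij} = s_{ij} / (s_i · s_j):
  r[X,X] = 1 (diagonal).
  r[X,Y] = -1.8 / (3.2863 · 2.0656) = -1.8 / 6.7882 = -0.2652
  r[Y,Y] = 1 (diagonal).

R is symmetric with unit diagonal. Assembling:

R = [[1, -0.2652],
 [-0.2652, 1]]


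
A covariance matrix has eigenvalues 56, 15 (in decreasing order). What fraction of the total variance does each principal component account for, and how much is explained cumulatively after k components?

Step 1 — total variance = trace(Sigma) = Σ λ_i = 56 + 15 = 71.

Step 2 — fraction explained by component i = λ_i / Σ λ:
  PC1: 56/71 = 0.7887
  PC2: 15/71 = 0.2113

Step 3 — cumulative fraction after k components = (λ_1 + ... + λ_k) / Σ λ:
  k = 1: 56/71 = 0.7887
  k = 2: (56 + 15)/71 = 71/71 = 1

Summary (fraction, with percent):

explained: PC1 0.7887 (78.87%), PC2 0.2113 (21.13%);  cumulative: 0.7887, 1


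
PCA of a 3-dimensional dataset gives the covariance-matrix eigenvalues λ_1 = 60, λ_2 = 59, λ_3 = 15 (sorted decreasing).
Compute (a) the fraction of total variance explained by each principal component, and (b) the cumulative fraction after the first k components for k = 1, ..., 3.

Step 1 — total variance = trace(Sigma) = Σ λ_i = 60 + 59 + 15 = 134.

Step 2 — fraction explained by component i = λ_i / Σ λ:
  PC1: 60/134 = 0.4478
  PC2: 59/134 = 0.4403
  PC3: 15/134 = 0.1119

Step 3 — cumulative fraction after k components = (λ_1 + ... + λ_k) / Σ λ:
  k = 1: 60/134 = 0.4478
  k = 2: (60 + 59)/134 = 119/134 = 0.8881
  k = 3: (60 + 59 + 15)/134 = 134/134 = 1

Summary (fraction, with percent):

explained: PC1 0.4478 (44.78%), PC2 0.4403 (44.03%), PC3 0.1119 (11.19%);  cumulative: 0.4478, 0.8881, 1


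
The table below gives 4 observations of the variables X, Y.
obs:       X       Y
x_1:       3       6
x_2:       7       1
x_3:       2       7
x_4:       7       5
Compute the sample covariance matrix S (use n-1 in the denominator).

Step 1 — column means:
  mean(X) = (3 + 7 + 2 + 7) / 4 = 19/4 = 4.75
  mean(Y) = (6 + 1 + 7 + 5) / 4 = 19/4 = 4.75

Step 2 — sample covariance S[i,j] = (1/(n-1)) · Σ_k (x_{k,i} - mean_i) · (x_{k,j} - mean_j), with n-1 = 3.
  S[X,X] = ((-1.75)·(-1.75) + (2.25)·(2.25) + (-2.75)·(-2.75) + (2.25)·(2.25)) / 3 = 20.75/3 = 6.9167
  S[X,Y] = ((-1.75)·(1.25) + (2.25)·(-3.75) + (-2.75)·(2.25) + (2.25)·(0.25)) / 3 = -16.25/3 = -5.4167
  S[Y,Y] = ((1.25)·(1.25) + (-3.75)·(-3.75) + (2.25)·(2.25) + (0.25)·(0.25)) / 3 = 20.75/3 = 6.9167

S is symmetric (S[j,i] = S[i,j]). Assembling:

S = [[6.9167, -5.4167],
 [-5.4167, 6.9167]]


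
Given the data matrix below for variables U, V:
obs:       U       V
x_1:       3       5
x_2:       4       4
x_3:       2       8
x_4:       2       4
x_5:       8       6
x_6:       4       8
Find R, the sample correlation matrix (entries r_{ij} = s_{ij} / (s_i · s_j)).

Step 1 — column means:
  mean(U) = (3 + 4 + 2 + 2 + 8 + 4) / 6 = 23/6 = 3.8333
  mean(V) = (5 + 4 + 8 + 4 + 6 + 8) / 6 = 35/6 = 5.8333

Step 2 — sample variances and covariances s[i,j] = (1/(n-1)) · Σ_k (x_{k,i} - mean_i) · (x_{k,j} - mean_j), with n-1 = 5:
  s[U,U] = ((-0.8333)·(-0.8333) + (0.1667)·(0.1667) + (-1.8333)·(-1.8333) + (-1.8333)·(-1.8333) + (4.1667)·(4.1667) + (0.1667)·(0.1667)) / 5 = 24.8333/5 = 4.9667
  s[U,V] = ((-0.8333)·(-0.8333) + (0.1667)·(-1.8333) + (-1.8333)·(2.1667) + (-1.8333)·(-1.8333) + (4.1667)·(0.1667) + (0.1667)·(2.1667)) / 5 = 0.8333/5 = 0.1667
  s[V,V] = ((-0.8333)·(-0.8333) + (-1.8333)·(-1.8333) + (2.1667)·(2.1667) + (-1.8333)·(-1.8333) + (0.1667)·(0.1667) + (2.1667)·(2.1667)) / 5 = 16.8333/5 = 3.3667
  Sample standard deviations s_i = √(s[i,i]):
  s(U) = √(4.9667) = 2.2286
  s(V) = √(3.3667) = 1.8348

Step 3 — r_{ij} = s_{ij} / (s_i · s_j):
  r[U,U] = 1 (diagonal).
  r[U,V] = 0.1667 / (2.2286 · 1.8348) = 0.1667 / 4.0891 = 0.0408
  r[V,V] = 1 (diagonal).

R is symmetric with unit diagonal. Assembling:

R = [[1, 0.0408],
 [0.0408, 1]]


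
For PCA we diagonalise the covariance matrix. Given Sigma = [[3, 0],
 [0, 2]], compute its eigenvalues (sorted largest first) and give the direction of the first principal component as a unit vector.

Step 1 — characteristic polynomial of 2×2 Sigma:
  det(Sigma - λI) = λ² - trace · λ + det = 0.
  trace = 3 + 2 = 5, det = 3·2 - (0)² = 6.
Step 2 — discriminant:
  Δ = trace² - 4·det = 25 - 24 = 1.
Step 3 — eigenvalues:
  λ = (trace ± √Δ)/2 = (5 ± 1)/2,
  λ_1 = 3,  λ_2 = 2.

Step 4 — unit eigenvector for λ_1: Sigma is diagonal, so its eigenvectors are the coordinate axes. λ_1 = 3 is the diagonal entry on the first coordinate axis, hence
  v_1 = (1, 0) (||v_1|| = 1).

λ_1 = 3,  λ_2 = 2;  v_1 ≈ (1, 0)


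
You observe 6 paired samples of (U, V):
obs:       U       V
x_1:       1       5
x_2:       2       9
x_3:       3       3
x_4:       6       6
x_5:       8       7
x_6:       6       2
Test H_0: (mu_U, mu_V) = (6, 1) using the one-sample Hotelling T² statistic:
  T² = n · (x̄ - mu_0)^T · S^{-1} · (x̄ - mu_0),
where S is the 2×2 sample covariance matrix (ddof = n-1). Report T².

Step 1 — sample mean vector:
  mean(U) = (1 + 2 + 3 + 6 + 8 + 6) / 6 = 26/6 = 4.3333
  mean(V) = (5 + 9 + 3 + 6 + 7 + 2) / 6 = 32/6 = 5.3333
  x̄ = (4.3333, 5.3333),  deviation x̄ - mu_0 = (4.3333, 5.3333) - (6, 1) = (-1.6667, 4.3333).

Step 2 — sample covariance matrix, S[i,j] = (1/(n-1)) · Σ_k (x_{k,i} - mean_i) · (x_{k,j} - mean_j), divisor n-1 = 5:
  S[U,U] = ((-3.3333)·(-3.3333) + (-2.3333)·(-2.3333) + (-1.3333)·(-1.3333) + (1.6667)·(1.6667) + (3.6667)·(3.6667) + (1.6667)·(1.6667)) / 5 = 37.3333/5 = 7.4667
  S[U,V] = ((-3.3333)·(-0.3333) + (-2.3333)·(3.6667) + (-1.3333)·(-2.3333) + (1.6667)·(0.6667) + (3.6667)·(1.6667) + (1.6667)·(-3.3333)) / 5 = -2.6667/5 = -0.5333
  S[V,V] = ((-0.3333)·(-0.3333) + (3.6667)·(3.6667) + (-2.3333)·(-2.3333) + (0.6667)·(0.6667) + (1.6667)·(1.6667) + (-3.3333)·(-3.3333)) / 5 = 33.3333/5 = 6.6667
  S = [[7.4667, -0.5333],
 [-0.5333, 6.6667]].

Step 3 — invert S. det(S) = 7.4667·6.6667 - (-0.5333)² = 49.4933.
  S^{-1} = (1/det) · [[d, -b], [-b, a]] = [[0.1347, 0.0108],
 [0.0108, 0.1509]].

Step 4 — quadratic form (x̄ - mu_0)^T · S^{-1} · (x̄ - mu_0):
  S^{-1} · (x̄ - mu_0) = (-0.1778, 0.6358),
  (x̄ - mu_0)^T · [...] = (-1.6667)·(-0.1778) + (4.3333)·(0.6358) = 3.0514.

Step 5 — scale by n: T² = 6 · 3.0514 = 18.3082.

T² ≈ 18.3082


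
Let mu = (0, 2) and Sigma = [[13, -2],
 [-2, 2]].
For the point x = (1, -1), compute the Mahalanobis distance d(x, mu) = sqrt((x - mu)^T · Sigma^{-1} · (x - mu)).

Step 1 — centre the observation: (x - mu) = (1, -3).

Step 2 — invert Sigma. det(Sigma) = 13·2 - (-2)² = 22.
  Sigma^{-1} = (1/det) · [[d, -b], [-b, a]] = [[0.0909, 0.0909],
 [0.0909, 0.5909]].

Step 3 — form the quadratic (x - mu)^T · Sigma^{-1} · (x - mu):
  Sigma^{-1} · (x - mu) = (-0.1818, -1.6818).
  (x - mu)^T · [Sigma^{-1} · (x - mu)] = (1)·(-0.1818) + (-3)·(-1.6818) = 4.8636.

Step 4 — take square root: d = √(4.8636) ≈ 2.2054.

d(x, mu) = √(4.8636) ≈ 2.2054


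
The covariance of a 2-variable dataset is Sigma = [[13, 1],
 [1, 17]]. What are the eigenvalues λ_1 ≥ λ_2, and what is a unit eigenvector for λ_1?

Step 1 — characteristic polynomial of 2×2 Sigma:
  det(Sigma - λI) = λ² - trace · λ + det = 0.
  trace = 13 + 17 = 30, det = 13·17 - (1)² = 220.
Step 2 — discriminant:
  Δ = trace² - 4·det = 900 - 880 = 20.
Step 3 — eigenvalues:
  λ = (trace ± √Δ)/2 = (30 ± 4.4721)/2,
  λ_1 = 17.2361,  λ_2 = 12.7639.

Step 4 — unit eigenvector for λ_1: solve (Sigma - λ_1 I)v = 0. First row:
  (13 - 17.2361)·v_x + (1)·v_y = 0, i.e. (-4.2361)·v_x + (1)·v_y = 0,
  so v ∝ (b, λ_1 - a) = (1, 4.2361) = u.
  ||u|| = √((1)² + (4.2361)²) = √(18.9443) ≈ 4.3525,
  v_1 = u/||u|| ≈ (0.2298, 0.9732) (||v_1|| = 1).

λ_1 = 17.2361,  λ_2 = 12.7639;  v_1 ≈ (0.2298, 0.9732)


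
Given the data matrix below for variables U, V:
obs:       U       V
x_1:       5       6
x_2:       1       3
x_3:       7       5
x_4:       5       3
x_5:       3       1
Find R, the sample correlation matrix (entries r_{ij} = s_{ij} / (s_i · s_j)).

Step 1 — column means:
  mean(U) = (5 + 1 + 7 + 5 + 3) / 5 = 21/5 = 4.2
  mean(V) = (6 + 3 + 5 + 3 + 1) / 5 = 18/5 = 3.6

Step 2 — sample variances and covariances s[i,j] = (1/(n-1)) · Σ_k (x_{k,i} - mean_i) · (x_{k,j} - mean_j), with n-1 = 4:
  s[U,U] = ((0.8)·(0.8) + (-3.2)·(-3.2) + (2.8)·(2.8) + (0.8)·(0.8) + (-1.2)·(-1.2)) / 4 = 20.8/4 = 5.2
  s[U,V] = ((0.8)·(2.4) + (-3.2)·(-0.6) + (2.8)·(1.4) + (0.8)·(-0.6) + (-1.2)·(-2.6)) / 4 = 10.4/4 = 2.6
  s[V,V] = ((2.4)·(2.4) + (-0.6)·(-0.6) + (1.4)·(1.4) + (-0.6)·(-0.6) + (-2.6)·(-2.6)) / 4 = 15.2/4 = 3.8
  Sample standard deviations s_i = √(s[i,i]):
  s(U) = √(5.2) = 2.2804
  s(V) = √(3.8) = 1.9494

Step 3 — r_{ij} = s_{ij} / (s_i · s_j):
  r[U,U] = 1 (diagonal).
  r[U,V] = 2.6 / (2.2804 · 1.9494) = 2.6 / 4.4452 = 0.5849
  r[V,V] = 1 (diagonal).

R is symmetric with unit diagonal. Assembling:

R = [[1, 0.5849],
 [0.5849, 1]]


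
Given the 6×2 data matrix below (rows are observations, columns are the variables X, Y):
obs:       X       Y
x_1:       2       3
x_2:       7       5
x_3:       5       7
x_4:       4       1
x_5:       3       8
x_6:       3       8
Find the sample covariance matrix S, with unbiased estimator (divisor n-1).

Step 1 — column means:
  mean(X) = (2 + 7 + 5 + 4 + 3 + 3) / 6 = 24/6 = 4
  mean(Y) = (3 + 5 + 7 + 1 + 8 + 8) / 6 = 32/6 = 5.3333

Step 2 — sample covariance S[i,j] = (1/(n-1)) · Σ_k (x_{k,i} - mean_i) · (x_{k,j} - mean_j), with n-1 = 5.
  S[X,X] = ((-2)·(-2) + (3)·(3) + (1)·(1) + (0)·(0) + (-1)·(-1) + (-1)·(-1)) / 5 = 16/5 = 3.2
  S[X,Y] = ((-2)·(-2.3333) + (3)·(-0.3333) + (1)·(1.6667) + (0)·(-4.3333) + (-1)·(2.6667) + (-1)·(2.6667)) / 5 = 0/5 = 0
  S[Y,Y] = ((-2.3333)·(-2.3333) + (-0.3333)·(-0.3333) + (1.6667)·(1.6667) + (-4.3333)·(-4.3333) + (2.6667)·(2.6667) + (2.6667)·(2.6667)) / 5 = 41.3333/5 = 8.2667

S is symmetric (S[j,i] = S[i,j]). Assembling:

S = [[3.2, 0],
 [0, 8.2667]]


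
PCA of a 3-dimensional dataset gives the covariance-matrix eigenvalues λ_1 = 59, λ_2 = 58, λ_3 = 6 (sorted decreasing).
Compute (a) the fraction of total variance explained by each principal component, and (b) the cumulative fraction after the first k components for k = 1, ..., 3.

Step 1 — total variance = trace(Sigma) = Σ λ_i = 59 + 58 + 6 = 123.

Step 2 — fraction explained by component i = λ_i / Σ λ:
  PC1: 59/123 = 0.4797
  PC2: 58/123 = 0.4715
  PC3: 6/123 = 0.0488

Step 3 — cumulative fraction after k components = (λ_1 + ... + λ_k) / Σ λ:
  k = 1: 59/123 = 0.4797
  k = 2: (59 + 58)/123 = 117/123 = 0.9512
  k = 3: (59 + 58 + 6)/123 = 123/123 = 1

Summary (fraction, with percent):

explained: PC1 0.4797 (47.97%), PC2 0.4715 (47.15%), PC3 0.0488 (4.88%);  cumulative: 0.4797, 0.9512, 1


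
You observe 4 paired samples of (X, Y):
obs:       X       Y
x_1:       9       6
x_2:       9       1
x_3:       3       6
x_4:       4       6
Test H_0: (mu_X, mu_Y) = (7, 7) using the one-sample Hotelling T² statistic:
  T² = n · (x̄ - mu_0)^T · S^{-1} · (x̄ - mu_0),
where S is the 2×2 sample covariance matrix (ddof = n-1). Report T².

Step 1 — sample mean vector:
  mean(X) = (9 + 9 + 3 + 4) / 4 = 25/4 = 6.25
  mean(Y) = (6 + 1 + 6 + 6) / 4 = 19/4 = 4.75
  x̄ = (6.25, 4.75),  deviation x̄ - mu_0 = (6.25, 4.75) - (7, 7) = (-0.75, -2.25).

Step 2 — sample covariance matrix, S[i,j] = (1/(n-1)) · Σ_k (x_{k,i} - mean_i) · (x_{k,j} - mean_j), divisor n-1 = 3:
  S[X,X] = ((2.75)·(2.75) + (2.75)·(2.75) + (-3.25)·(-3.25) + (-2.25)·(-2.25)) / 3 = 30.75/3 = 10.25
  S[X,Y] = ((2.75)·(1.25) + (2.75)·(-3.75) + (-3.25)·(1.25) + (-2.25)·(1.25)) / 3 = -13.75/3 = -4.5833
  S[Y,Y] = ((1.25)·(1.25) + (-3.75)·(-3.75) + (1.25)·(1.25) + (1.25)·(1.25)) / 3 = 18.75/3 = 6.25
  S = [[10.25, -4.5833],
 [-4.5833, 6.25]].

Step 3 — invert S. det(S) = 10.25·6.25 - (-4.5833)² = 43.0556.
  S^{-1} = (1/det) · [[d, -b], [-b, a]] = [[0.1452, 0.1065],
 [0.1065, 0.2381]].

Step 4 — quadratic form (x̄ - mu_0)^T · S^{-1} · (x̄ - mu_0):
  S^{-1} · (x̄ - mu_0) = (-0.3484, -0.6155),
  (x̄ - mu_0)^T · [...] = (-0.75)·(-0.3484) + (-2.25)·(-0.6155) = 1.6461.

Step 5 — scale by n: T² = 4 · 1.6461 = 6.5845.

T² ≈ 6.5845


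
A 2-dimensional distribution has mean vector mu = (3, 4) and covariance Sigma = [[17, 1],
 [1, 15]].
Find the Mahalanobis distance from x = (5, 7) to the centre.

Step 1 — centre the observation: (x - mu) = (2, 3).

Step 2 — invert Sigma. det(Sigma) = 17·15 - (1)² = 254.
  Sigma^{-1} = (1/det) · [[d, -b], [-b, a]] = [[0.0591, -0.0039],
 [-0.0039, 0.0669]].

Step 3 — form the quadratic (x - mu)^T · Sigma^{-1} · (x - mu):
  Sigma^{-1} · (x - mu) = (0.1063, 0.1929).
  (x - mu)^T · [Sigma^{-1} · (x - mu)] = (2)·(0.1063) + (3)·(0.1929) = 0.7913.

Step 4 — take square root: d = √(0.7913) ≈ 0.8896.

d(x, mu) = √(0.7913) ≈ 0.8896


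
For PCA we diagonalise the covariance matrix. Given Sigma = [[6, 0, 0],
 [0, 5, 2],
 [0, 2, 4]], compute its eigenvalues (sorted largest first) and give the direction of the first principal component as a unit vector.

Step 1 — characteristic polynomial p(λ) = det(λI - Sigma) = λ³ - tr·λ² + c_1·λ - det, where tr = trace, c_1 = sum of the principal 2×2 minors, det = det(Sigma):
  tr = 6 + 5 + 4 = 15,
  c_1 = (6·5 - (0)²) + (6·4 - (0)²) + (5·4 - (2)²) = 30 + 24 + 16 = 70,
  det = 6·(5·4 - (2)²) - (0)·((0)·4 - (2)·(0)) + (0)·((0)·(2) - 5·(0)) = 6·(16) - (0)·(0) + (0)·(0) = 96.
  So p(λ) = λ³ - 15λ² + 70λ - 96.
Step 2 — look for an integer root (rational root theorem: any rational root is an integer divisor of 96). Testing λ = 6:
  p(6) = 216 - 540 + 420 - 96 = 0  ✓
  Dividing out (λ - 6): p(λ) = (λ - 6)(λ² - 9λ + 16).
Step 3 — remaining eigenvalues from the quadratic λ² - 9λ + 16 = 0:
  Δ = 9² - 4·16 = 81 - 64 = 17,  λ = (9 ± √17)/2 = (9 ± 4.1231)/2 ≈ 6.5616 or 2.4384.
  Sorted: λ_1 = 6.5616,  λ_2 = 6,  λ_3 = 2.4384  (check: sum = 15 = tr ✓).

Step 4 — unit eigenvector for λ_1 ≈ 6.5616: v spans the null space of (Sigma - λ_1 I), whose rows are
  r_1 = (-0.5616, 0, 0),  r_2 = (0, -1.5616, 2),  r_3 = (0, 2, -2.5616).
  v is orthogonal to every row, so take v ∝ r_1 × r_2 = ((0)·(2) - (0)·(-1.5616), (0)·(0) - (-0.5616)·(2), (-0.5616)·(-1.5616) - (0)·(0)) ≈ (0, 1.1231, 0.8769).
  Let u = (0, 1.1231, 0.8769).
  ||u|| = √((0)² + (1.1231)² + (0.8769)²) = √(2.0303) ≈ 1.4249,  v_1 = u/||u|| ≈ (0, 0.7882, 0.6154) (||v_1|| = 1).

λ_1 = 6.5616,  λ_2 = 6,  λ_3 = 2.4384;  v_1 ≈ (0, 0.7882, 0.6154)


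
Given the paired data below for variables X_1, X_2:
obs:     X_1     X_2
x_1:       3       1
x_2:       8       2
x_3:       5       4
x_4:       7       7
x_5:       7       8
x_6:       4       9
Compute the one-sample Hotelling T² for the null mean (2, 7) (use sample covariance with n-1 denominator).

Step 1 — sample mean vector:
  mean(X_1) = (3 + 8 + 5 + 7 + 7 + 4) / 6 = 34/6 = 5.6667
  mean(X_2) = (1 + 2 + 4 + 7 + 8 + 9) / 6 = 31/6 = 5.1667
  x̄ = (5.6667, 5.1667),  deviation x̄ - mu_0 = (5.6667, 5.1667) - (2, 7) = (3.6667, -1.8333).

Step 2 — sample covariance matrix, S[i,j] = (1/(n-1)) · Σ_k (x_{k,i} - mean_i) · (x_{k,j} - mean_j), divisor n-1 = 5:
  S[X_1,X_1] = ((-2.6667)·(-2.6667) + (2.3333)·(2.3333) + (-0.6667)·(-0.6667) + (1.3333)·(1.3333) + (1.3333)·(1.3333) + (-1.6667)·(-1.6667)) / 5 = 19.3333/5 = 3.8667
  S[X_1,X_2] = ((-2.6667)·(-4.1667) + (2.3333)·(-3.1667) + (-0.6667)·(-1.1667) + (1.3333)·(1.8333) + (1.3333)·(2.8333) + (-1.6667)·(3.8333)) / 5 = 4.3333/5 = 0.8667
  S[X_2,X_2] = ((-4.1667)·(-4.1667) + (-3.1667)·(-3.1667) + (-1.1667)·(-1.1667) + (1.8333)·(1.8333) + (2.8333)·(2.8333) + (3.8333)·(3.8333)) / 5 = 54.8333/5 = 10.9667
  S = [[3.8667, 0.8667],
 [0.8667, 10.9667]].

Step 3 — invert S. det(S) = 3.8667·10.9667 - (0.8667)² = 41.6533.
  S^{-1} = (1/det) · [[d, -b], [-b, a]] = [[0.2633, -0.0208],
 [-0.0208, 0.0928]].

Step 4 — quadratic form (x̄ - mu_0)^T · S^{-1} · (x̄ - mu_0):
  S^{-1} · (x̄ - mu_0) = (1.0035, -0.2465),
  (x̄ - mu_0)^T · [...] = (3.6667)·(1.0035) + (-1.8333)·(-0.2465) = 4.1315.

Step 5 — scale by n: T² = 6 · 4.1315 = 24.7887.

T² ≈ 24.7887


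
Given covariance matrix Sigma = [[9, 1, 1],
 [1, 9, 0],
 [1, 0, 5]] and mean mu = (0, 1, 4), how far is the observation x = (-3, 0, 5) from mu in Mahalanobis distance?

Step 1 — centre the observation: (x - mu) = (-3, -1, 1).

Step 2 — invert Sigma (cofactor / det for 3×3, or solve directly):
  Sigma^{-1} = [[0.1151, -0.0128, -0.023],
 [-0.0128, 0.1125, 0.0026],
 [-0.023, 0.0026, 0.2046]].

Step 3 — form the quadratic (x - mu)^T · Sigma^{-1} · (x - mu):
  Sigma^{-1} · (x - mu) = (-0.3555, -0.0716, 0.2711).
  (x - mu)^T · [Sigma^{-1} · (x - mu)] = (-3)·(-0.3555) + (-1)·(-0.0716) + (1)·(0.2711) = 1.4092.

Step 4 — take square root: d = √(1.4092) ≈ 1.1871.

d(x, mu) = √(1.4092) ≈ 1.1871


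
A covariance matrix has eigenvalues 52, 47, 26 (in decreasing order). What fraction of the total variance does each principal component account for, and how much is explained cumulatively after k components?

Step 1 — total variance = trace(Sigma) = Σ λ_i = 52 + 47 + 26 = 125.

Step 2 — fraction explained by component i = λ_i / Σ λ:
  PC1: 52/125 = 0.416
  PC2: 47/125 = 0.376
  PC3: 26/125 = 0.208

Step 3 — cumulative fraction after k components = (λ_1 + ... + λ_k) / Σ λ:
  k = 1: 52/125 = 0.416
  k = 2: (52 + 47)/125 = 99/125 = 0.792
  k = 3: (52 + 47 + 26)/125 = 125/125 = 1

Summary (fraction, with percent):

explained: PC1 0.416 (41.6%), PC2 0.376 (37.6%), PC3 0.208 (20.8%);  cumulative: 0.416, 0.792, 1


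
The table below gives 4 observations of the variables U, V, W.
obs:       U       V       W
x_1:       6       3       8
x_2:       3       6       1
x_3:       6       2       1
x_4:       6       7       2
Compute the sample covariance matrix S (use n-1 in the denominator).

Step 1 — column means:
  mean(U) = (6 + 3 + 6 + 6) / 4 = 21/4 = 5.25
  mean(V) = (3 + 6 + 2 + 7) / 4 = 18/4 = 4.5
  mean(W) = (8 + 1 + 1 + 2) / 4 = 12/4 = 3

Step 2 — sample covariance S[i,j] = (1/(n-1)) · Σ_k (x_{k,i} - mean_i) · (x_{k,j} - mean_j), with n-1 = 3.
  S[U,U] = ((0.75)·(0.75) + (-2.25)·(-2.25) + (0.75)·(0.75) + (0.75)·(0.75)) / 3 = 6.75/3 = 2.25
  S[U,V] = ((0.75)·(-1.5) + (-2.25)·(1.5) + (0.75)·(-2.5) + (0.75)·(2.5)) / 3 = -4.5/3 = -1.5
  S[U,W] = ((0.75)·(5) + (-2.25)·(-2) + (0.75)·(-2) + (0.75)·(-1)) / 3 = 6/3 = 2
  S[V,V] = ((-1.5)·(-1.5) + (1.5)·(1.5) + (-2.5)·(-2.5) + (2.5)·(2.5)) / 3 = 17/3 = 5.6667
  S[V,W] = ((-1.5)·(5) + (1.5)·(-2) + (-2.5)·(-2) + (2.5)·(-1)) / 3 = -8/3 = -2.6667
  S[W,W] = ((5)·(5) + (-2)·(-2) + (-2)·(-2) + (-1)·(-1)) / 3 = 34/3 = 11.3333

S is symmetric (S[j,i] = S[i,j]). Assembling:

S = [[2.25, -1.5, 2],
 [-1.5, 5.6667, -2.6667],
 [2, -2.6667, 11.3333]]


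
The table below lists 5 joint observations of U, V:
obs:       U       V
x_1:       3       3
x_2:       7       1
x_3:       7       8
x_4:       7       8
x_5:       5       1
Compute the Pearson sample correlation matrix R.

Step 1 — column means:
  mean(U) = (3 + 7 + 7 + 7 + 5) / 5 = 29/5 = 5.8
  mean(V) = (3 + 1 + 8 + 8 + 1) / 5 = 21/5 = 4.2

Step 2 — sample variances and covariances s[i,j] = (1/(n-1)) · Σ_k (x_{k,i} - mean_i) · (x_{k,j} - mean_j), with n-1 = 4:
  s[U,U] = ((-2.8)·(-2.8) + (1.2)·(1.2) + (1.2)·(1.2) + (1.2)·(1.2) + (-0.8)·(-0.8)) / 4 = 12.8/4 = 3.2
  s[U,V] = ((-2.8)·(-1.2) + (1.2)·(-3.2) + (1.2)·(3.8) + (1.2)·(3.8) + (-0.8)·(-3.2)) / 4 = 11.2/4 = 2.8
  s[V,V] = ((-1.2)·(-1.2) + (-3.2)·(-3.2) + (3.8)·(3.8) + (3.8)·(3.8) + (-3.2)·(-3.2)) / 4 = 50.8/4 = 12.7
  Sample standard deviations s_i = √(s[i,i]):
  s(U) = √(3.2) = 1.7889
  s(V) = √(12.7) = 3.5637

Step 3 — r_{ij} = s_{ij} / (s_i · s_j):
  r[U,U] = 1 (diagonal).
  r[U,V] = 2.8 / (1.7889 · 3.5637) = 2.8 / 6.375 = 0.4392
  r[V,V] = 1 (diagonal).

R is symmetric with unit diagonal. Assembling:

R = [[1, 0.4392],
 [0.4392, 1]]


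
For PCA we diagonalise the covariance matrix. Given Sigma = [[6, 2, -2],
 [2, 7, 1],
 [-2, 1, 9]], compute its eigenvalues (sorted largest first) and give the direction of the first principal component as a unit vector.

Step 1 — characteristic polynomial p(λ) = det(λI - Sigma) = λ³ - tr·λ² + c_1·λ - det, where tr = trace, c_1 = sum of the principal 2×2 minors, det = det(Sigma):
  tr = 6 + 7 + 9 = 22,
  c_1 = (6·7 - (2)²) + (6·9 - (-2)²) + (7·9 - (1)²) = 38 + 50 + 62 = 150,
  det = 6·(7·9 - (1)²) - (2)·((2)·9 - (1)·(-2)) + (-2)·((2)·(1) - 7·(-2)) = 6·(62) - (2)·(20) + (-2)·(16) = 300.
  So p(λ) = λ³ - 22λ² + 150λ - 300.
Step 2 — look for an integer root (rational root theorem: any rational root is an integer divisor of 300). Testing λ = 10:
  p(10) = 1000 - 2200 + 1500 - 300 = 0  ✓
  Dividing out (λ - 10): p(λ) = (λ - 10)(λ² - 12λ + 30).
Step 3 — remaining eigenvalues from the quadratic λ² - 12λ + 30 = 0:
  Δ = 12² - 4·30 = 144 - 120 = 24,  λ = (12 ± √24)/2 = (12 ± 4.899)/2 ≈ 8.4495 or 3.5505.
  Sorted: λ_1 = 10,  λ_2 = 8.4495,  λ_3 = 3.5505  (check: sum = 22 = tr ✓).

Step 4 — unit eigenvector for λ_1 = 10: v spans the null space of (Sigma - λ_1 I), whose rows are
  r_1 = (-4, 2, -2),  r_2 = (2, -3, 1),  r_3 = (-2, 1, -1).
  v is orthogonal to every row, so take v ∝ r_1 × r_2 = ((2)·(1) - (-2)·(-3), (-2)·(2) - (-4)·(1), (-4)·(-3) - (2)·(2)) = (-4, 0, 8).
  Rescale (divide by 4; multiply by -1 so the first nonzero entry is positive): u = (1, 0, -2).
  ||u|| = √((1)² + (0)² + (-2)²) = √(5) ≈ 2.2361,  v_1 = u/||u|| ≈ (0.4472, 0, -0.8944) (||v_1|| = 1).

λ_1 = 10,  λ_2 = 8.4495,  λ_3 = 3.5505;  v_1 ≈ (0.4472, 0, -0.8944)


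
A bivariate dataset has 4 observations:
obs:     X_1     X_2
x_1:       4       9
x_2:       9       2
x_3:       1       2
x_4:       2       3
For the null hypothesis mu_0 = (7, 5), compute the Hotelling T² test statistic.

Step 1 — sample mean vector:
  mean(X_1) = (4 + 9 + 1 + 2) / 4 = 16/4 = 4
  mean(X_2) = (9 + 2 + 2 + 3) / 4 = 16/4 = 4
  x̄ = (4, 4),  deviation x̄ - mu_0 = (4, 4) - (7, 5) = (-3, -1).

Step 2 — sample covariance matrix, S[i,j] = (1/(n-1)) · Σ_k (x_{k,i} - mean_i) · (x_{k,j} - mean_j), divisor n-1 = 3:
  S[X_1,X_1] = ((0)·(0) + (5)·(5) + (-3)·(-3) + (-2)·(-2)) / 3 = 38/3 = 12.6667
  S[X_1,X_2] = ((0)·(5) + (5)·(-2) + (-3)·(-2) + (-2)·(-1)) / 3 = -2/3 = -0.6667
  S[X_2,X_2] = ((5)·(5) + (-2)·(-2) + (-2)·(-2) + (-1)·(-1)) / 3 = 34/3 = 11.3333
  S = [[12.6667, -0.6667],
 [-0.6667, 11.3333]].

Step 3 — invert S. det(S) = 12.6667·11.3333 - (-0.6667)² = 143.1111.
  S^{-1} = (1/det) · [[d, -b], [-b, a]] = [[0.0792, 0.0047],
 [0.0047, 0.0885]].

Step 4 — quadratic form (x̄ - mu_0)^T · S^{-1} · (x̄ - mu_0):
  S^{-1} · (x̄ - mu_0) = (-0.2422, -0.1025),
  (x̄ - mu_0)^T · [...] = (-3)·(-0.2422) + (-1)·(-0.1025) = 0.8292.

Step 5 — scale by n: T² = 4 · 0.8292 = 3.3168.

T² ≈ 3.3168


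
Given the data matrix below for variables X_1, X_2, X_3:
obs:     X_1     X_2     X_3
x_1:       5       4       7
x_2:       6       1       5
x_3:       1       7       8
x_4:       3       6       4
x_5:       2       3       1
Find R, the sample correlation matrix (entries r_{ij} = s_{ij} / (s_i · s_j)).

Step 1 — column means:
  mean(X_1) = (5 + 6 + 1 + 3 + 2) / 5 = 17/5 = 3.4
  mean(X_2) = (4 + 1 + 7 + 6 + 3) / 5 = 21/5 = 4.2
  mean(X_3) = (7 + 5 + 8 + 4 + 1) / 5 = 25/5 = 5

Step 2 — sample variances and covariances s[i,j] = (1/(n-1)) · Σ_k (x_{k,i} - mean_i) · (x_{k,j} - mean_j), with n-1 = 4:
  s[X_1,X_1] = ((1.6)·(1.6) + (2.6)·(2.6) + (-2.4)·(-2.4) + (-0.4)·(-0.4) + (-1.4)·(-1.4)) / 4 = 17.2/4 = 4.3
  s[X_1,X_2] = ((1.6)·(-0.2) + (2.6)·(-3.2) + (-2.4)·(2.8) + (-0.4)·(1.8) + (-1.4)·(-1.2)) / 4 = -14.4/4 = -3.6
  s[X_1,X_3] = ((1.6)·(2) + (2.6)·(0) + (-2.4)·(3) + (-0.4)·(-1) + (-1.4)·(-4)) / 4 = 2/4 = 0.5
  s[X_2,X_2] = ((-0.2)·(-0.2) + (-3.2)·(-3.2) + (2.8)·(2.8) + (1.8)·(1.8) + (-1.2)·(-1.2)) / 4 = 22.8/4 = 5.7
  s[X_2,X_3] = ((-0.2)·(2) + (-3.2)·(0) + (2.8)·(3) + (1.8)·(-1) + (-1.2)·(-4)) / 4 = 11/4 = 2.75
  s[X_3,X_3] = ((2)·(2) + (0)·(0) + (3)·(3) + (-1)·(-1) + (-4)·(-4)) / 4 = 30/4 = 7.5
  Sample standard deviations s_i = √(s[i,i]):
  s(X_1) = √(4.3) = 2.0736
  s(X_2) = √(5.7) = 2.3875
  s(X_3) = √(7.5) = 2.7386

Step 3 — r_{ij} = s_{ij} / (s_i · s_j):
  r[X_1,X_1] = 1 (diagonal).
  r[X_1,X_2] = -3.6 / (2.0736 · 2.3875) = -3.6 / 4.9508 = -0.7272
  r[X_1,X_3] = 0.5 / (2.0736 · 2.7386) = 0.5 / 5.6789 = 0.088
  r[X_2,X_2] = 1 (diagonal).
  r[X_2,X_3] = 2.75 / (2.3875 · 2.7386) = 2.75 / 6.5383 = 0.4206
  r[X_3,X_3] = 1 (diagonal).

R is symmetric with unit diagonal. Assembling:

R = [[1, -0.7272, 0.088],
 [-0.7272, 1, 0.4206],
 [0.088, 0.4206, 1]]


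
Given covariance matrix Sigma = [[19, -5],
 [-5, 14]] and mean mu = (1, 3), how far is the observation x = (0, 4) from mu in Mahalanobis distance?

Step 1 — centre the observation: (x - mu) = (-1, 1).

Step 2 — invert Sigma. det(Sigma) = 19·14 - (-5)² = 241.
  Sigma^{-1} = (1/det) · [[d, -b], [-b, a]] = [[0.0581, 0.0207],
 [0.0207, 0.0788]].

Step 3 — form the quadratic (x - mu)^T · Sigma^{-1} · (x - mu):
  Sigma^{-1} · (x - mu) = (-0.0373, 0.0581).
  (x - mu)^T · [Sigma^{-1} · (x - mu)] = (-1)·(-0.0373) + (1)·(0.0581) = 0.0954.

Step 4 — take square root: d = √(0.0954) ≈ 0.3089.

d(x, mu) = √(0.0954) ≈ 0.3089


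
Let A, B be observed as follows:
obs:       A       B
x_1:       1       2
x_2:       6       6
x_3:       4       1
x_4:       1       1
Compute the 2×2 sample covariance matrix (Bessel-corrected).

Step 1 — column means:
  mean(A) = (1 + 6 + 4 + 1) / 4 = 12/4 = 3
  mean(B) = (2 + 6 + 1 + 1) / 4 = 10/4 = 2.5

Step 2 — sample covariance S[i,j] = (1/(n-1)) · Σ_k (x_{k,i} - mean_i) · (x_{k,j} - mean_j), with n-1 = 3.
  S[A,A] = ((-2)·(-2) + (3)·(3) + (1)·(1) + (-2)·(-2)) / 3 = 18/3 = 6
  S[A,B] = ((-2)·(-0.5) + (3)·(3.5) + (1)·(-1.5) + (-2)·(-1.5)) / 3 = 13/3 = 4.3333
  S[B,B] = ((-0.5)·(-0.5) + (3.5)·(3.5) + (-1.5)·(-1.5) + (-1.5)·(-1.5)) / 3 = 17/3 = 5.6667

S is symmetric (S[j,i] = S[i,j]). Assembling:

S = [[6, 4.3333],
 [4.3333, 5.6667]]


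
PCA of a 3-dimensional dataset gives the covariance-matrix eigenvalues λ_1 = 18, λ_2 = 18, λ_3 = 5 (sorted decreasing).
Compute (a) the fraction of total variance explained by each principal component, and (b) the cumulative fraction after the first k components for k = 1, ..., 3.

Step 1 — total variance = trace(Sigma) = Σ λ_i = 18 + 18 + 5 = 41.

Step 2 — fraction explained by component i = λ_i / Σ λ:
  PC1: 18/41 = 0.439
  PC2: 18/41 = 0.439
  PC3: 5/41 = 0.122

Step 3 — cumulative fraction after k components = (λ_1 + ... + λ_k) / Σ λ:
  k = 1: 18/41 = 0.439
  k = 2: (18 + 18)/41 = 36/41 = 0.878
  k = 3: (18 + 18 + 5)/41 = 41/41 = 1

Summary (fraction, with percent):

explained: PC1 0.439 (43.9%), PC2 0.439 (43.9%), PC3 0.122 (12.2%);  cumulative: 0.439, 0.878, 1


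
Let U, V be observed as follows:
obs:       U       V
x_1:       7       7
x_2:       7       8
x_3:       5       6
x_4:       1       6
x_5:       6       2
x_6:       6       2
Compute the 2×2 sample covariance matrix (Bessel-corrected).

Step 1 — column means:
  mean(U) = (7 + 7 + 5 + 1 + 6 + 6) / 6 = 32/6 = 5.3333
  mean(V) = (7 + 8 + 6 + 6 + 2 + 2) / 6 = 31/6 = 5.1667

Step 2 — sample covariance S[i,j] = (1/(n-1)) · Σ_k (x_{k,i} - mean_i) · (x_{k,j} - mean_j), with n-1 = 5.
  S[U,U] = ((1.6667)·(1.6667) + (1.6667)·(1.6667) + (-0.3333)·(-0.3333) + (-4.3333)·(-4.3333) + (0.6667)·(0.6667) + (0.6667)·(0.6667)) / 5 = 25.3333/5 = 5.0667
  S[U,V] = ((1.6667)·(1.8333) + (1.6667)·(2.8333) + (-0.3333)·(0.8333) + (-4.3333)·(0.8333) + (0.6667)·(-3.1667) + (0.6667)·(-3.1667)) / 5 = -0.3333/5 = -0.0667
  S[V,V] = ((1.8333)·(1.8333) + (2.8333)·(2.8333) + (0.8333)·(0.8333) + (0.8333)·(0.8333) + (-3.1667)·(-3.1667) + (-3.1667)·(-3.1667)) / 5 = 32.8333/5 = 6.5667

S is symmetric (S[j,i] = S[i,j]). Assembling:

S = [[5.0667, -0.0667],
 [-0.0667, 6.5667]]


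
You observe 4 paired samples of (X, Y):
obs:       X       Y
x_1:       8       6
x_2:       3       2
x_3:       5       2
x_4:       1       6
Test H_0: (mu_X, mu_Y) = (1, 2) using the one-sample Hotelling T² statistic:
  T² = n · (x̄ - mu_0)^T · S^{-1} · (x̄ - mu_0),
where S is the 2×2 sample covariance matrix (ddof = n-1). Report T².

Step 1 — sample mean vector:
  mean(X) = (8 + 3 + 5 + 1) / 4 = 17/4 = 4.25
  mean(Y) = (6 + 2 + 2 + 6) / 4 = 16/4 = 4
  x̄ = (4.25, 4),  deviation x̄ - mu_0 = (4.25, 4) - (1, 2) = (3.25, 2).

Step 2 — sample covariance matrix, S[i,j] = (1/(n-1)) · Σ_k (x_{k,i} - mean_i) · (x_{k,j} - mean_j), divisor n-1 = 3:
  S[X,X] = ((3.75)·(3.75) + (-1.25)·(-1.25) + (0.75)·(0.75) + (-3.25)·(-3.25)) / 3 = 26.75/3 = 8.9167
  S[X,Y] = ((3.75)·(2) + (-1.25)·(-2) + (0.75)·(-2) + (-3.25)·(2)) / 3 = 2/3 = 0.6667
  S[Y,Y] = ((2)·(2) + (-2)·(-2) + (-2)·(-2) + (2)·(2)) / 3 = 16/3 = 5.3333
  S = [[8.9167, 0.6667],
 [0.6667, 5.3333]].

Step 3 — invert S. det(S) = 8.9167·5.3333 - (0.6667)² = 47.1111.
  S^{-1} = (1/det) · [[d, -b], [-b, a]] = [[0.1132, -0.0142],
 [-0.0142, 0.1893]].

Step 4 — quadratic form (x̄ - mu_0)^T · S^{-1} · (x̄ - mu_0):
  S^{-1} · (x̄ - mu_0) = (0.3396, 0.3325),
  (x̄ - mu_0)^T · [...] = (3.25)·(0.3396) + (2)·(0.3325) = 1.7689.

Step 5 — scale by n: T² = 4 · 1.7689 = 7.0755.

T² ≈ 7.0755


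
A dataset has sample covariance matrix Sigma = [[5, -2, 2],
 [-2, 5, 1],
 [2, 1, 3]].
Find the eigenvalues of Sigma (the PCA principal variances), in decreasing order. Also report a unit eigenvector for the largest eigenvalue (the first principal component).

Step 1 — characteristic polynomial p(λ) = det(λI - Sigma) = λ³ - tr·λ² + c_1·λ - det, where tr = trace, c_1 = sum of the principal 2×2 minors, det = det(Sigma):
  tr = 5 + 5 + 3 = 13,
  c_1 = (5·5 - (-2)²) + (5·3 - (2)²) + (5·3 - (1)²) = 21 + 11 + 14 = 46,
  det = 5·(5·3 - (1)²) - (-2)·((-2)·3 - (1)·(2)) + (2)·((-2)·(1) - 5·(2)) = 5·(14) - (-2)·(-8) + (2)·(-12) = 30.
  So p(λ) = λ³ - 13λ² + 46λ - 30.
Step 2 — look for an integer root (rational root theorem: any rational root is an integer divisor of 30). Testing λ = 5:
  p(5) = 125 - 325 + 230 - 30 = 0  ✓
  Dividing out (λ - 5): p(λ) = (λ - 5)(λ² - 8λ + 6).
Step 3 — remaining eigenvalues from the quadratic λ² - 8λ + 6 = 0:
  Δ = 8² - 4·6 = 64 - 24 = 40,  λ = (8 ± √40)/2 = (8 ± 6.3246)/2 ≈ 7.1623 or 0.8377.
  Sorted: λ_1 = 7.1623,  λ_2 = 5,  λ_3 = 0.8377  (check: sum = 13 = tr ✓).

Step 4 — unit eigenvector for λ_1 ≈ 7.1623: v spans the null space of (Sigma - λ_1 I), whose rows are
  r_1 = (-2.1623, -2, 2),  r_2 = (-2, -2.1623, 1),  r_3 = (2, 1, -4.1623).
  v is orthogonal to every row, so take v ∝ r_1 × r_2 = ((-2)·(1) - (2)·(-2.1623), (2)·(-2) - (-2.1623)·(1), (-2.1623)·(-2.1623) - (-2)·(-2)) ≈ (2.3246, -1.8377, 0.6754).
  Let u = (2.3246, -1.8377, 0.6754).
  ||u|| = √((2.3246)² + (-1.8377)² + (0.6754)²) = √(9.237) ≈ 3.0392,  v_1 = u/||u|| ≈ (0.7648, -0.6047, 0.2222) (||v_1|| = 1).

λ_1 = 7.1623,  λ_2 = 5,  λ_3 = 0.8377;  v_1 ≈ (0.7648, -0.6047, 0.2222)
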